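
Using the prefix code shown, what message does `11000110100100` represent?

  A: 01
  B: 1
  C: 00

Read left to right; each codeword is recognised as soon as it completes (prefix code):
  1→B | 1→B | 00→C | 01→A | 1→B | 01→A | 00→C | 1→B | 00→C
Decoded message: BBCABACBC

BBCABACBC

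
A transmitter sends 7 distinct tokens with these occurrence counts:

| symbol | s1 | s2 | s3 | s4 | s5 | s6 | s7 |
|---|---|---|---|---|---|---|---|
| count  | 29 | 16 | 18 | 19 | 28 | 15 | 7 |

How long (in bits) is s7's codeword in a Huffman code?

Build the tree from the bottom:
merge s7(7) and s6(15): 22
merge s2(16) and s3(18): 34
merge s4(19) and 22: 41
merge s5(28) and s1(29): 57
merge 34 and 41: 75
merge 57 and 75: 132
s7 sits 4 levels below the root, so its codeword is 4 bits.

4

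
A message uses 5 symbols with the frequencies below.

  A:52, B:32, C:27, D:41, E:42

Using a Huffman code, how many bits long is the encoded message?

Build the Huffman tree bottom-up:
C(27) + B(32) → 59
D(41) + E(42) → 83
A(52) + 59 → 111
83 + 111 → 194
Each symbol's bit-cost is frequency × depth; summing gives 447 bits (equivalently 59 + 83 + 111 + 194).

447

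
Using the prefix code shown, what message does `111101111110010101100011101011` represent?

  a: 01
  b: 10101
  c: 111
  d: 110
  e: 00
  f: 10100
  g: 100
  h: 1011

chcgbgadh

Read left to right; each codeword is recognised as soon as it completes (prefix code):
  111→c | 1011→h | 111→c | 100→g | 10101→b | 100→g | 01→a | 110→d | 1011→h
Decoded message: chcgbgadh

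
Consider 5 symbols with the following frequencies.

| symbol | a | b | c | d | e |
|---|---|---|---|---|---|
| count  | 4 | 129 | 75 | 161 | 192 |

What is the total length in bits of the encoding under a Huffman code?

1201

Merge the two smallest weights repeatedly:
a(4) + c(75) → 79
79 + b(129) → 208
d(161) + e(192) → 353
208 + 353 → 561
The encoded length is the sum of every internal node's weight: 79 + 208 + 353 + 561 = 1201 bits.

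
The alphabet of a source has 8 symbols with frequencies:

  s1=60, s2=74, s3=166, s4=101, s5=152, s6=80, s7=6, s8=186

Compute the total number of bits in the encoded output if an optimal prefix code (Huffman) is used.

Merge the two smallest weights repeatedly:
s7(6) + s1(60) → 66
66 + s2(74) → 140
s6(80) + s4(101) → 181
140 + s5(152) → 292
s3(166) + 181 → 347
s8(186) + 292 → 478
347 + 478 → 825
The encoded length is the sum of every internal node's weight: 66 + 140 + 181 + 292 + 347 + 478 + 825 = 2329 bits.

2329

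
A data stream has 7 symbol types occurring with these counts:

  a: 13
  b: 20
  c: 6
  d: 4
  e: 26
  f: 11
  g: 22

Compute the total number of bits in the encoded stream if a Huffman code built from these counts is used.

268

Greedily combine the two least-frequent nodes:
merge d(4) and c(6): 10
merge 10 and f(11): 21
merge a(13) and b(20): 33
merge 21 and g(22): 43
merge e(26) and 33: 59
merge 43 and 59: 102
Each symbol's bit-cost is frequency × depth; summing gives 268 bits (equivalently 10 + 21 + 33 + 43 + 59 + 102).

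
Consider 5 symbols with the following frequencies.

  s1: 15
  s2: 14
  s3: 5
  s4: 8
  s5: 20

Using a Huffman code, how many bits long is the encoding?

137

Build the Huffman tree bottom-up:
s3(5) + s4(8) → 13
13 + s2(14) → 27
s1(15) + s5(20) → 35
27 + 35 → 62
The encoded length is the sum of every internal node's weight: 13 + 27 + 35 + 62 = 137 bits.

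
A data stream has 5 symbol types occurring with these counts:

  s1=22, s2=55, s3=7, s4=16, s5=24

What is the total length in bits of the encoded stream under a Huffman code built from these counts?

261

Build the Huffman tree bottom-up:
s3(7) + s4(16) → 23
s1(22) + 23 → 45
s5(24) + 45 → 69
s2(55) + 69 → 124
Each symbol's bit-cost is frequency × depth; summing gives 261 bits (equivalently 23 + 45 + 69 + 124).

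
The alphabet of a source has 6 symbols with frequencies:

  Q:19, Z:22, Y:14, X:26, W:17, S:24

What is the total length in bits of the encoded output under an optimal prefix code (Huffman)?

Build the Huffman tree bottom-up:
combine Y(14), W(17) → 31
combine Q(19), Z(22) → 41
combine S(24), X(26) → 50
combine 31, 41 → 72
combine 50, 72 → 122
The encoded length is the sum of every internal node's weight: 31 + 41 + 50 + 72 + 122 = 316 bits.

316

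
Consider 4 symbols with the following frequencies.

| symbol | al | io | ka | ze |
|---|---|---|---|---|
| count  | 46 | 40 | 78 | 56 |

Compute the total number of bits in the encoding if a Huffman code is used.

Merge the two smallest weights repeatedly:
merge io(40) and al(46): 86
merge ze(56) and ka(78): 134
merge 86 and 134: 220
Total encoded bits = sum of merged weights = 86 + 134 + 220 = 440.

440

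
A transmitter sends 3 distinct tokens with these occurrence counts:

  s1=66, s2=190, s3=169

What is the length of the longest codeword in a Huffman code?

Merge the two lowest-weight nodes at each step:
s1(66) + s3(169) → 235
s2(190) + 235 → 425
The first pair merged (s1, s3) ends up deepest, at depth 2.

2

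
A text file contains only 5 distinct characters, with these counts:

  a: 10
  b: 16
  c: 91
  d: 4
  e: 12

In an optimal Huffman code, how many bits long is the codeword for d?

4

Huffman merges, smallest pair first:
d(4) + a(10) → 14
e(12) + 14 → 26
b(16) + 26 → 42
42 + c(91) → 133
The subtree containing d is merged 4 times, so code length = 4.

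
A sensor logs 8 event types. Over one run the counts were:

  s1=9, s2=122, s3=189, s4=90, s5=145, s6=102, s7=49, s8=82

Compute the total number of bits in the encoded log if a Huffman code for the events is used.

Greedily combine the two least-frequent nodes:
s1(9) + s7(49) → 58
58 + s8(82) → 140
s4(90) + s6(102) → 192
s2(122) + 140 → 262
s5(145) + s3(189) → 334
192 + 262 → 454
334 + 454 → 788
The encoded length is the sum of every internal node's weight: 58 + 140 + 192 + 262 + 334 + 454 + 788 = 2228 bits.

2228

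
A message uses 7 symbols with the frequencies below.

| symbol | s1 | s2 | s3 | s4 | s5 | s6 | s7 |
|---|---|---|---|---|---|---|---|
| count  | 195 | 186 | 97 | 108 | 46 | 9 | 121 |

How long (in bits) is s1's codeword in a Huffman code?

Huffman merges, smallest pair first:
merge s6(9) and s5(46): 55
merge 55 and s3(97): 152
merge s4(108) and s7(121): 229
merge 152 and s2(186): 338
merge s1(195) and 229: 424
merge 338 and 424: 762
s1 sits 2 levels below the root, so its codeword is 2 bits.

2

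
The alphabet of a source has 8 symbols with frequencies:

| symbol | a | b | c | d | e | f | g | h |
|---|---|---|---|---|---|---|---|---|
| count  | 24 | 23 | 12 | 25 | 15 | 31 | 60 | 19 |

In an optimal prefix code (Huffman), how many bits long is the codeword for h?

Build the tree from the bottom:
combine c(12), e(15) → 27
combine h(19), b(23) → 42
combine a(24), d(25) → 49
combine 27, f(31) → 58
combine 42, 49 → 91
combine 58, g(60) → 118
combine 91, 118 → 209
h's leaf is at depth 3, giving a 3-bit codeword.

3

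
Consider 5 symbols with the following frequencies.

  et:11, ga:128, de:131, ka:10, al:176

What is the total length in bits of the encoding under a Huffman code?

906

Build the Huffman tree bottom-up:
ka(10) + et(11) → 21
21 + ga(128) → 149
de(131) + 149 → 280
al(176) + 280 → 456
Total encoded bits = sum of merged weights = 21 + 149 + 280 + 456 = 906.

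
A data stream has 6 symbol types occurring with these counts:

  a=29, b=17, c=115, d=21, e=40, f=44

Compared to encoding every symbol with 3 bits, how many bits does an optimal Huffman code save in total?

Fixed-length: 3 bits × 266 symbols = 798 bits.
Huffman merges:
merge b(17) and d(21): 38
merge a(29) and 38: 67
merge e(40) and f(44): 84
merge 67 and 84: 151
merge c(115) and 151: 266
Huffman total = 38 + 67 + 84 + 151 + 266 = 606 bits.
Saving = 798 − 606 = 192 bits.

192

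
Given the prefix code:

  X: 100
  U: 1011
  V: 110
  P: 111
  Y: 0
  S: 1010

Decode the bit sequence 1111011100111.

PUXP

Read left to right; each codeword is recognised as soon as it completes (prefix code):
  111→P | 1011→U | 100→X | 111→P
Decoded message: PUXP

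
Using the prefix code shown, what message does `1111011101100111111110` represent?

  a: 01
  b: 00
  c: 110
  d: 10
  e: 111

edeadaeed

Read left to right; each codeword is recognised as soon as it completes (prefix code):
  111→e | 10→d | 111→e | 01→a | 10→d | 01→a | 111→e | 111→e | 10→d
Decoded message: edeadaeed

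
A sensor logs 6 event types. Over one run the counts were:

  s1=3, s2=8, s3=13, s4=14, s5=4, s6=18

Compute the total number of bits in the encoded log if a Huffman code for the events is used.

142

Greedily combine the two least-frequent nodes:
s1(3) + s5(4) → 7
7 + s2(8) → 15
s3(13) + s4(14) → 27
15 + s6(18) → 33
27 + 33 → 60
Total encoded bits = sum of merged weights = 7 + 15 + 27 + 33 + 60 = 142.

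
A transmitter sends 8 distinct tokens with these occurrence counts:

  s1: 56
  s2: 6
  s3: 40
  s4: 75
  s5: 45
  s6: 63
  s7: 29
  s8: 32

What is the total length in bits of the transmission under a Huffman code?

998

Build the Huffman tree bottom-up:
merge s2(6) and s7(29): 35
merge s8(32) and 35: 67
merge s3(40) and s5(45): 85
merge s1(56) and s6(63): 119
merge 67 and s4(75): 142
merge 85 and 119: 204
merge 142 and 204: 346
Each symbol's bit-cost is frequency × depth; summing gives 998 bits (equivalently 35 + 67 + 85 + 119 + 142 + 204 + 346).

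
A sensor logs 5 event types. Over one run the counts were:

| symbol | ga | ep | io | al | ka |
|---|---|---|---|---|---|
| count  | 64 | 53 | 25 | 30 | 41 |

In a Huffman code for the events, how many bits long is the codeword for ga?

2

Repeatedly merge the two smallest:
combine io(25), al(30) → 55
combine ka(41), ep(53) → 94
combine 55, ga(64) → 119
combine 94, 119 → 213
ga's leaf is at depth 2, giving a 2-bit codeword.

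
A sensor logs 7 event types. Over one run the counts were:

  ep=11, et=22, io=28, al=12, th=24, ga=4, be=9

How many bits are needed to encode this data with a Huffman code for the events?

291

Greedily combine the two least-frequent nodes:
ga(4) + be(9) → 13
ep(11) + al(12) → 23
13 + et(22) → 35
23 + th(24) → 47
io(28) + 35 → 63
47 + 63 → 110
Each symbol's bit-cost is frequency × depth; summing gives 291 bits (equivalently 13 + 23 + 35 + 47 + 63 + 110).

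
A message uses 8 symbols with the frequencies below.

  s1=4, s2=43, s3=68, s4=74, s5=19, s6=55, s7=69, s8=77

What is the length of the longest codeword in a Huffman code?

5

Merge the two lowest-weight nodes at each step:
merge s1(4) and s5(19): 23
merge 23 and s2(43): 66
merge s6(55) and 66: 121
merge s3(68) and s7(69): 137
merge s4(74) and s8(77): 151
merge 121 and 137: 258
merge 151 and 258: 409
The rarest symbols sit at the bottom; the longest codeword is 5 bits.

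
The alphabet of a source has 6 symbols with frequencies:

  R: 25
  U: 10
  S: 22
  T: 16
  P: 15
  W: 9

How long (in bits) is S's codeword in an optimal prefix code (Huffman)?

2

Repeatedly merge the two smallest:
combine W(9), U(10) → 19
combine P(15), T(16) → 31
combine 19, S(22) → 41
combine R(25), 31 → 56
combine 41, 56 → 97
S sits 2 levels below the root, so its codeword is 2 bits.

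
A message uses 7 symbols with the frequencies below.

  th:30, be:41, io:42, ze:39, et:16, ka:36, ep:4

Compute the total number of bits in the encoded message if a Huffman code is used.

Merge the two smallest weights repeatedly:
combine ep(4), et(16) → 20
combine 20, th(30) → 50
combine ka(36), ze(39) → 75
combine be(41), io(42) → 83
combine 50, 75 → 125
combine 83, 125 → 208
Each symbol's bit-cost is frequency × depth; summing gives 561 bits (equivalently 20 + 50 + 75 + 83 + 125 + 208).

561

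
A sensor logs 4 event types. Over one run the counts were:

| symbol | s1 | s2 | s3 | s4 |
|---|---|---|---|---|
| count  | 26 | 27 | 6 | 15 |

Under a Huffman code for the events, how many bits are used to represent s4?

Huffman merges, smallest pair first:
s3(6) + s4(15) → 21
21 + s1(26) → 47
s2(27) + 47 → 74
s4 sits 3 levels below the root, so its codeword is 3 bits.

3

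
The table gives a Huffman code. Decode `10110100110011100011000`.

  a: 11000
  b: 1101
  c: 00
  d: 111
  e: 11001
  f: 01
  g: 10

Read left to right; each codeword is recognised as soon as it completes (prefix code):
  10→g | 1101→b | 00→c | 11001→e | 11000→a | 11000→a
Decoded message: gbceaa

gbceaa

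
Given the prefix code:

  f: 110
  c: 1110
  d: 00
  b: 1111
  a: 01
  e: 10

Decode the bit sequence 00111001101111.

Read left to right; each codeword is recognised as soon as it completes (prefix code):
  00→d | 1110→c | 01→a | 10→e | 1111→b
Decoded message: dcaeb

dcaeb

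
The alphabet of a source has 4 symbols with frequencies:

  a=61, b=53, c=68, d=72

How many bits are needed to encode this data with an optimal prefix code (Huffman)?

Build the Huffman tree bottom-up:
merge b(53) and a(61): 114
merge c(68) and d(72): 140
merge 114 and 140: 254
The encoded length is the sum of every internal node's weight: 114 + 140 + 254 = 508 bits.

508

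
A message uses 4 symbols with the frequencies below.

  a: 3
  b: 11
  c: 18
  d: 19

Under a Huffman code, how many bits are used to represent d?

1

Huffman merges, smallest pair first:
a(3) + b(11) → 14
14 + c(18) → 32
d(19) + 32 → 51
d is merged only at the final step, so code length = 1.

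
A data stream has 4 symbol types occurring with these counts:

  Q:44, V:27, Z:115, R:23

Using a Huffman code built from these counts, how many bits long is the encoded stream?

Greedily combine the two least-frequent nodes:
R(23) + V(27) → 50
Q(44) + 50 → 94
94 + Z(115) → 209
The encoded length is the sum of every internal node's weight: 50 + 94 + 209 = 353 bits.

353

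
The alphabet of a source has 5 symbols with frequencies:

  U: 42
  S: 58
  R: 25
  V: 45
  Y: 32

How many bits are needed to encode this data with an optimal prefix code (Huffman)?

461

Build the Huffman tree bottom-up:
R(25) + Y(32) → 57
U(42) + V(45) → 87
57 + S(58) → 115
87 + 115 → 202
Total encoded bits = sum of merged weights = 57 + 87 + 115 + 202 = 461.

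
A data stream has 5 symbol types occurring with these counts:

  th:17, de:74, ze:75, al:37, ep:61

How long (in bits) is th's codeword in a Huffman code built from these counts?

3

Repeatedly merge the two smallest:
combine th(17), al(37) → 54
combine 54, ep(61) → 115
combine de(74), ze(75) → 149
combine 115, 149 → 264
th sits 3 levels below the root, so its codeword is 3 bits.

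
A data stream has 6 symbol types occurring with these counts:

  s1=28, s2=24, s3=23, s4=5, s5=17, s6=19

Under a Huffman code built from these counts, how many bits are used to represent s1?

2

Huffman merges, smallest pair first:
combine s4(5), s5(17) → 22
combine s6(19), 22 → 41
combine s3(23), s2(24) → 47
combine s1(28), 41 → 69
combine 47, 69 → 116
s1 sits 2 levels below the root, so its codeword is 2 bits.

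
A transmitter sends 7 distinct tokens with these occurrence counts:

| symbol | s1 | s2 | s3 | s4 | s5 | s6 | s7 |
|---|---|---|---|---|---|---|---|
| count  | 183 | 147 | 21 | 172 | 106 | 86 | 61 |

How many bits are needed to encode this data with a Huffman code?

2055

Greedily combine the two least-frequent nodes:
combine s3(21), s7(61) → 82
combine 82, s6(86) → 168
combine s5(106), s2(147) → 253
combine 168, s4(172) → 340
combine s1(183), 253 → 436
combine 340, 436 → 776
The encoded length is the sum of every internal node's weight: 82 + 168 + 253 + 340 + 436 + 776 = 2055 bits.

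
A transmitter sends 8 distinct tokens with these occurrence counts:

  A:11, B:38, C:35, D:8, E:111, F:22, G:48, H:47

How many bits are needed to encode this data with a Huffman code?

861

Build the Huffman tree bottom-up:
combine D(8), A(11) → 19
combine 19, F(22) → 41
combine C(35), B(38) → 73
combine 41, H(47) → 88
combine G(48), 73 → 121
combine 88, E(111) → 199
combine 121, 199 → 320
The encoded length is the sum of every internal node's weight: 19 + 41 + 73 + 88 + 121 + 199 + 320 = 861 bits.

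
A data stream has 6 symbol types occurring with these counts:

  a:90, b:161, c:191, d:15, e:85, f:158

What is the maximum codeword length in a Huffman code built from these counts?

Merge the two lowest-weight nodes at each step:
combine d(15), e(85) → 100
combine a(90), 100 → 190
combine f(158), b(161) → 319
combine 190, c(191) → 381
combine 319, 381 → 700
Maximum depth reached is 4.

4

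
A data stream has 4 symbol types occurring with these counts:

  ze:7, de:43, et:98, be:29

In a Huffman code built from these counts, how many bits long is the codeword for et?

Huffman merges, smallest pair first:
merge ze(7) and be(29): 36
merge 36 and de(43): 79
merge 79 and et(98): 177
et is merged only at the final step, so code length = 1.

1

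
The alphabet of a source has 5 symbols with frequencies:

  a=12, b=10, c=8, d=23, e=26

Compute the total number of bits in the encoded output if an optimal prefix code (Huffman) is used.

176

Merge the two smallest weights repeatedly:
c(8) + b(10) → 18
a(12) + 18 → 30
d(23) + e(26) → 49
30 + 49 → 79
The encoded length is the sum of every internal node's weight: 18 + 30 + 49 + 79 = 176 bits.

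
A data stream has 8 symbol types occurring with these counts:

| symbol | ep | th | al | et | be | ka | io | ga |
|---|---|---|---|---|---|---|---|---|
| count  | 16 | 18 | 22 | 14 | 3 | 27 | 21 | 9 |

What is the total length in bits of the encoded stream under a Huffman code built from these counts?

375

Build the Huffman tree bottom-up:
combine be(3), ga(9) → 12
combine 12, et(14) → 26
combine ep(16), th(18) → 34
combine io(21), al(22) → 43
combine 26, ka(27) → 53
combine 34, 43 → 77
combine 53, 77 → 130
Total encoded bits = sum of merged weights = 12 + 26 + 34 + 43 + 53 + 77 + 130 = 375.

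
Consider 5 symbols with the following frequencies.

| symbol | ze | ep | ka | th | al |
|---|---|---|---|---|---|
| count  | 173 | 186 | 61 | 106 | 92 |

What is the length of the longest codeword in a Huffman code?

Merge the two lowest-weight nodes at each step:
ka(61) + al(92) → 153
th(106) + 153 → 259
ze(173) + ep(186) → 359
259 + 359 → 618
The rarest symbols sit at the bottom; the longest codeword is 3 bits.

3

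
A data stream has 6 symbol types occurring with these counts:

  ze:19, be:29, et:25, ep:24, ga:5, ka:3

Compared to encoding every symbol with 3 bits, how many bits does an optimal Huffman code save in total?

Fixed-length: 3 bits × 105 symbols = 315 bits.
Huffman merges:
combine ka(3), ga(5) → 8
combine 8, ze(19) → 27
combine ep(24), et(25) → 49
combine 27, be(29) → 56
combine 49, 56 → 105
Huffman total = 8 + 27 + 49 + 56 + 105 = 245 bits.
Saving = 315 − 245 = 70 bits.

70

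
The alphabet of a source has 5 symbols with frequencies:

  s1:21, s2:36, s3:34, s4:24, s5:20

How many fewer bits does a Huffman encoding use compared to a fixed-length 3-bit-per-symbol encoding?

Fixed-length: 3 bits × 135 symbols = 405 bits.
Huffman merges:
merge s5(20) and s1(21): 41
merge s4(24) and s3(34): 58
merge s2(36) and 41: 77
merge 58 and 77: 135
Huffman total = 41 + 58 + 77 + 135 = 311 bits.
Saving = 405 − 311 = 94 bits.

94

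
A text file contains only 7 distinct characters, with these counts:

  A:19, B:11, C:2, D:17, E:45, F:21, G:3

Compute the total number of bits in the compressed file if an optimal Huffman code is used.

285

Merge the two smallest weights repeatedly:
merge C(2) and G(3): 5
merge 5 and B(11): 16
merge 16 and D(17): 33
merge A(19) and F(21): 40
merge 33 and 40: 73
merge E(45) and 73: 118
Each symbol's bit-cost is frequency × depth; summing gives 285 bits (equivalently 5 + 16 + 33 + 40 + 73 + 118).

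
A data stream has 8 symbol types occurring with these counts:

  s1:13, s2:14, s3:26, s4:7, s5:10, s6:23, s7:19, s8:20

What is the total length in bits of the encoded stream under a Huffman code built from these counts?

Greedily combine the two least-frequent nodes:
combine s4(7), s5(10) → 17
combine s1(13), s2(14) → 27
combine 17, s7(19) → 36
combine s8(20), s6(23) → 43
combine s3(26), 27 → 53
combine 36, 43 → 79
combine 53, 79 → 132
The encoded length is the sum of every internal node's weight: 17 + 27 + 36 + 43 + 53 + 79 + 132 = 387 bits.

387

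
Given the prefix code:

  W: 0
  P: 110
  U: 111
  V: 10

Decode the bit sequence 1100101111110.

PWVUUW

Read left to right; each codeword is recognised as soon as it completes (prefix code):
  110→P | 0→W | 10→V | 111→U | 111→U | 0→W
Decoded message: PWVUUW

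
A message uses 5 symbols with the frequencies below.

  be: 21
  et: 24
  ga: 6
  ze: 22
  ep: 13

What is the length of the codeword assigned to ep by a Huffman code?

Build the tree from the bottom:
merge ga(6) and ep(13): 19
merge 19 and be(21): 40
merge ze(22) and et(24): 46
merge 40 and 46: 86
ep sits 3 levels below the root, so its codeword is 3 bits.

3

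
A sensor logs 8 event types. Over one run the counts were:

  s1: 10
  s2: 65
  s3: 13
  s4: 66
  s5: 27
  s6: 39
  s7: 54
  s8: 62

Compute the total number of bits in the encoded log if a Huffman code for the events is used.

Greedily combine the two least-frequent nodes:
combine s1(10), s3(13) → 23
combine 23, s5(27) → 50
combine s6(39), 50 → 89
combine s7(54), s8(62) → 116
combine s2(65), s4(66) → 131
combine 89, 116 → 205
combine 131, 205 → 336
The encoded length is the sum of every internal node's weight: 23 + 50 + 89 + 116 + 131 + 205 + 336 = 950 bits.

950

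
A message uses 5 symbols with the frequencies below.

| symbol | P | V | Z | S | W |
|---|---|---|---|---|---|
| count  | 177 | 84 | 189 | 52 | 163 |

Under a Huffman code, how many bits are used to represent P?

Build the tree from the bottom:
combine S(52), V(84) → 136
combine 136, W(163) → 299
combine P(177), Z(189) → 366
combine 299, 366 → 665
The subtree containing P is merged 2 times, so code length = 2.

2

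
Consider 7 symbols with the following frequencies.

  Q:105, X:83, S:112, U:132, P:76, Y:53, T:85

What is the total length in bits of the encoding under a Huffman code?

Greedily combine the two least-frequent nodes:
merge Y(53) and P(76): 129
merge X(83) and T(85): 168
merge Q(105) and S(112): 217
merge 129 and U(132): 261
merge 168 and 217: 385
merge 261 and 385: 646
Total encoded bits = sum of merged weights = 129 + 168 + 217 + 261 + 385 + 646 = 1806.

1806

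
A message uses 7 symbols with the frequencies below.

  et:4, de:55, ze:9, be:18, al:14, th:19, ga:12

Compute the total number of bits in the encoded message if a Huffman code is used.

Greedily combine the two least-frequent nodes:
merge et(4) and ze(9): 13
merge ga(12) and 13: 25
merge al(14) and be(18): 32
merge th(19) and 25: 44
merge 32 and 44: 76
merge de(55) and 76: 131
The encoded length is the sum of every internal node's weight: 13 + 25 + 32 + 44 + 76 + 131 = 321 bits.

321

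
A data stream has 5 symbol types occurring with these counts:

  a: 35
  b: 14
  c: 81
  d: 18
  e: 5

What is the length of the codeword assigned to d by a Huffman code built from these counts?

3

Build the tree from the bottom:
e(5) + b(14) → 19
d(18) + 19 → 37
a(35) + 37 → 72
72 + c(81) → 153
The subtree containing d is merged 3 times, so code length = 3.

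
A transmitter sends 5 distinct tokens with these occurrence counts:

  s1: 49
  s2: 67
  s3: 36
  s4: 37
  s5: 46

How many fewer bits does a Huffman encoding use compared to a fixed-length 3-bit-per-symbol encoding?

Fixed-length: 3 bits × 235 symbols = 705 bits.
Huffman merges:
s3(36) + s4(37) → 73
s5(46) + s1(49) → 95
s2(67) + 73 → 140
95 + 140 → 235
Huffman total = 73 + 95 + 140 + 235 = 543 bits.
Saving = 705 − 543 = 162 bits.

162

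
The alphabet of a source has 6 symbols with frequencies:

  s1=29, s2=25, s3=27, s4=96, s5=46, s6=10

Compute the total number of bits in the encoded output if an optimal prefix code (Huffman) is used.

542

Merge the two smallest weights repeatedly:
merge s6(10) and s2(25): 35
merge s3(27) and s1(29): 56
merge 35 and s5(46): 81
merge 56 and 81: 137
merge s4(96) and 137: 233
Each symbol's bit-cost is frequency × depth; summing gives 542 bits (equivalently 35 + 56 + 81 + 137 + 233).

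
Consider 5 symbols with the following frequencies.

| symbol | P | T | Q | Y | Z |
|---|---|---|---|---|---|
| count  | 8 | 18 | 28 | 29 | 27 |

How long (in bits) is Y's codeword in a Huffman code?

Build the tree from the bottom:
combine P(8), T(18) → 26
combine 26, Z(27) → 53
combine Q(28), Y(29) → 57
combine 53, 57 → 110
The subtree containing Y is merged 2 times, so code length = 2.

2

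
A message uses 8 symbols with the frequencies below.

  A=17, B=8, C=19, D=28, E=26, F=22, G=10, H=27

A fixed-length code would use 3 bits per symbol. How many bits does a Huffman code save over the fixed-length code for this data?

Fixed-length: 3 bits × 157 symbols = 471 bits.
Huffman merges:
combine B(8), G(10) → 18
combine A(17), 18 → 35
combine C(19), F(22) → 41
combine E(26), H(27) → 53
combine D(28), 35 → 63
combine 41, 53 → 94
combine 63, 94 → 157
Huffman total = 18 + 35 + 41 + 53 + 63 + 94 + 157 = 461 bits.
Saving = 471 − 461 = 10 bits.

10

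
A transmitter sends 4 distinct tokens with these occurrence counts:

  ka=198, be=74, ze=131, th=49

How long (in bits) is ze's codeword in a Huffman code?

Build the tree from the bottom:
th(49) + be(74) → 123
123 + ze(131) → 254
ka(198) + 254 → 452
ze's leaf is at depth 2, giving a 2-bit codeword.

2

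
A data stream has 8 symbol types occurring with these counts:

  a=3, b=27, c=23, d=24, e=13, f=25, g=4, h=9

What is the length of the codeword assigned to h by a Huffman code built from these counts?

4

Huffman merges, smallest pair first:
a(3) + g(4) → 7
7 + h(9) → 16
e(13) + 16 → 29
c(23) + d(24) → 47
f(25) + b(27) → 52
29 + 47 → 76
52 + 76 → 128
h's leaf is at depth 4, giving a 4-bit codeword.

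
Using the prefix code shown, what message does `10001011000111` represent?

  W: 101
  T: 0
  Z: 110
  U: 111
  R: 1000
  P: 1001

RWRU

Read left to right; each codeword is recognised as soon as it completes (prefix code):
  1000→R | 101→W | 1000→R | 111→U
Decoded message: RWRU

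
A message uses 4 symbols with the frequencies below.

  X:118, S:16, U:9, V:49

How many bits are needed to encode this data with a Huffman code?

Greedily combine the two least-frequent nodes:
combine U(9), S(16) → 25
combine 25, V(49) → 74
combine 74, X(118) → 192
Total encoded bits = sum of merged weights = 25 + 74 + 192 = 291.

291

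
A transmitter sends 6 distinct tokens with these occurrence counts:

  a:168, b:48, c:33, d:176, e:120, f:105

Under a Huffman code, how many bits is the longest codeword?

Merge the two lowest-weight nodes at each step:
c(33) + b(48) → 81
81 + f(105) → 186
e(120) + a(168) → 288
d(176) + 186 → 362
288 + 362 → 650
The rarest symbols sit at the bottom; the longest codeword is 4 bits.

4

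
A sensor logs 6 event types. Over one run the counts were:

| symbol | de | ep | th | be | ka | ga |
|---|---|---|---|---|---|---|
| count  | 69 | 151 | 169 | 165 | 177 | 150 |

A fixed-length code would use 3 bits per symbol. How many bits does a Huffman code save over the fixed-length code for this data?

Fixed-length: 3 bits × 881 symbols = 2643 bits.
Huffman merges:
de(69) + ga(150) → 219
ep(151) + be(165) → 316
th(169) + ka(177) → 346
219 + 316 → 535
346 + 535 → 881
Huffman total = 219 + 316 + 346 + 535 + 881 = 2297 bits.
Saving = 2643 − 2297 = 346 bits.

346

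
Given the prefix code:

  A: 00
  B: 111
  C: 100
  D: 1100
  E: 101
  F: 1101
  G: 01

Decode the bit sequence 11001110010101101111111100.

DBAEGEBBC

Read left to right; each codeword is recognised as soon as it completes (prefix code):
  1100→D | 111→B | 00→A | 101→E | 01→G | 101→E | 111→B | 111→B | 100→C
Decoded message: DBAEGEBBC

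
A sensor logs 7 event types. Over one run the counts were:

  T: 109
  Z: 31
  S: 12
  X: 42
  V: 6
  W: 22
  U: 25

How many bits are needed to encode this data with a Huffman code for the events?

581

Greedily combine the two least-frequent nodes:
V(6) + S(12) → 18
18 + W(22) → 40
U(25) + Z(31) → 56
40 + X(42) → 82
56 + 82 → 138
T(109) + 138 → 247
Total encoded bits = sum of merged weights = 18 + 40 + 56 + 82 + 138 + 247 = 581.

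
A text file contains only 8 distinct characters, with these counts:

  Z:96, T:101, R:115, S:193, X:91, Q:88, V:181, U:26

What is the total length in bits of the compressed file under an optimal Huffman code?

2594

Build the Huffman tree bottom-up:
merge U(26) and Q(88): 114
merge X(91) and Z(96): 187
merge T(101) and 114: 215
merge R(115) and V(181): 296
merge 187 and S(193): 380
merge 215 and 296: 511
merge 380 and 511: 891
Each symbol's bit-cost is frequency × depth; summing gives 2594 bits (equivalently 114 + 187 + 215 + 296 + 380 + 511 + 891).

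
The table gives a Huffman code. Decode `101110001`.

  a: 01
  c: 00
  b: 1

Read left to right; each codeword is recognised as soon as it completes (prefix code):
  1→b | 01→a | 1→b | 1→b | 00→c | 01→a
Decoded message: babbca

babbca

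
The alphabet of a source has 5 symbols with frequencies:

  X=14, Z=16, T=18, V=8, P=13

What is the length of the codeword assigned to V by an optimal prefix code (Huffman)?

Huffman merges, smallest pair first:
combine V(8), P(13) → 21
combine X(14), Z(16) → 30
combine T(18), 21 → 39
combine 30, 39 → 69
The subtree containing V is merged 3 times, so code length = 3.

3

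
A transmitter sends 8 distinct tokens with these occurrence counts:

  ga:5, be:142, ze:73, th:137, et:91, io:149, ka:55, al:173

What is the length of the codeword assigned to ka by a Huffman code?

Build the tree from the bottom:
ga(5) + ka(55) → 60
60 + ze(73) → 133
et(91) + 133 → 224
th(137) + be(142) → 279
io(149) + al(173) → 322
224 + 279 → 503
322 + 503 → 825
ka's leaf is at depth 5, giving a 5-bit codeword.

5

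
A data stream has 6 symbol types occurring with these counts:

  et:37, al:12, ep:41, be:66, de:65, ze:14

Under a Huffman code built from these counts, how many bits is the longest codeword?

4

Merge the two lowest-weight nodes at each step:
combine al(12), ze(14) → 26
combine 26, et(37) → 63
combine ep(41), 63 → 104
combine de(65), be(66) → 131
combine 104, 131 → 235
Maximum depth reached is 4.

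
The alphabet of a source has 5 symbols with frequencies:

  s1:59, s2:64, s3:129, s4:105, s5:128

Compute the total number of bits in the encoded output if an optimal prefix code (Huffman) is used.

Greedily combine the two least-frequent nodes:
s1(59) + s2(64) → 123
s4(105) + 123 → 228
s5(128) + s3(129) → 257
228 + 257 → 485
Each symbol's bit-cost is frequency × depth; summing gives 1093 bits (equivalently 123 + 228 + 257 + 485).

1093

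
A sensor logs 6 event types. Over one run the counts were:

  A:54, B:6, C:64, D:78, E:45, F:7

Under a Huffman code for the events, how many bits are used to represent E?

3

Huffman merges, smallest pair first:
B(6) + F(7) → 13
13 + E(45) → 58
A(54) + 58 → 112
C(64) + D(78) → 142
112 + 142 → 254
The subtree containing E is merged 3 times, so code length = 3.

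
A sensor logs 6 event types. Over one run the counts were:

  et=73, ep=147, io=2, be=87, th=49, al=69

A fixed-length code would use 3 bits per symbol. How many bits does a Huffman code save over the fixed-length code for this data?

256

Fixed-length: 3 bits × 427 symbols = 1281 bits.
Huffman merges:
combine io(2), th(49) → 51
combine 51, al(69) → 120
combine et(73), be(87) → 160
combine 120, ep(147) → 267
combine 160, 267 → 427
Huffman total = 51 + 120 + 160 + 267 + 427 = 1025 bits.
Saving = 1281 − 1025 = 256 bits.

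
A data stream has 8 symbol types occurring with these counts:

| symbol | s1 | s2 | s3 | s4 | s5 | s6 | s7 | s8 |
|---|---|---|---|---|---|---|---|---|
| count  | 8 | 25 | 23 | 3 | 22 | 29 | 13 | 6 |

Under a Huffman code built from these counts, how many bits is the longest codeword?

5

Merge the two lowest-weight nodes at each step:
s4(3) + s8(6) → 9
s1(8) + 9 → 17
s7(13) + 17 → 30
s5(22) + s3(23) → 45
s2(25) + s6(29) → 54
30 + 45 → 75
54 + 75 → 129
The rarest symbols sit at the bottom; the longest codeword is 5 bits.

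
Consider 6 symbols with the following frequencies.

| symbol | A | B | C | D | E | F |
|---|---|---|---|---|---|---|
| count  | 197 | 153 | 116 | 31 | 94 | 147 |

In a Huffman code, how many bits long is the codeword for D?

Repeatedly merge the two smallest:
combine D(31), E(94) → 125
combine C(116), 125 → 241
combine F(147), B(153) → 300
combine A(197), 241 → 438
combine 300, 438 → 738
D sits 4 levels below the root, so its codeword is 4 bits.

4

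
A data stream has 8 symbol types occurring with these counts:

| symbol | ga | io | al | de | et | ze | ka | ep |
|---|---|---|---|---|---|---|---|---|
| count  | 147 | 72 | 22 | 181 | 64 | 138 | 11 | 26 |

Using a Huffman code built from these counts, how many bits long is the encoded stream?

1732

Build the Huffman tree bottom-up:
merge ka(11) and al(22): 33
merge ep(26) and 33: 59
merge 59 and et(64): 123
merge io(72) and 123: 195
merge ze(138) and ga(147): 285
merge de(181) and 195: 376
merge 285 and 376: 661
Each symbol's bit-cost is frequency × depth; summing gives 1732 bits (equivalently 33 + 59 + 123 + 195 + 285 + 376 + 661).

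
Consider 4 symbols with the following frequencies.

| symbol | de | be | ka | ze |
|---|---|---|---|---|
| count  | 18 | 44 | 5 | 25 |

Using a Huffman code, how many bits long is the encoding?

163

Merge the two smallest weights repeatedly:
ka(5) + de(18) → 23
23 + ze(25) → 48
be(44) + 48 → 92
The encoded length is the sum of every internal node's weight: 23 + 48 + 92 = 163 bits.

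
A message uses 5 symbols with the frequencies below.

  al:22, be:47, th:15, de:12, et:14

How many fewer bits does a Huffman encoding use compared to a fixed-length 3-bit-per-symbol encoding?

94

Fixed-length: 3 bits × 110 symbols = 330 bits.
Huffman merges:
de(12) + et(14) → 26
th(15) + al(22) → 37
26 + 37 → 63
be(47) + 63 → 110
Huffman total = 26 + 37 + 63 + 110 = 236 bits.
Saving = 330 − 236 = 94 bits.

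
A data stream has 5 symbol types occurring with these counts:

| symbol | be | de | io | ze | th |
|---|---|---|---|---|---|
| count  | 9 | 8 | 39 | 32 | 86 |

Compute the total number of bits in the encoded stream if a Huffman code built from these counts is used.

Greedily combine the two least-frequent nodes:
combine de(8), be(9) → 17
combine 17, ze(32) → 49
combine io(39), 49 → 88
combine th(86), 88 → 174
Each symbol's bit-cost is frequency × depth; summing gives 328 bits (equivalently 17 + 49 + 88 + 174).

328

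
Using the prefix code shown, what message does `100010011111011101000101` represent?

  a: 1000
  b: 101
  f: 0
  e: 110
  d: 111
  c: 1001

acdbeab

Read left to right; each codeword is recognised as soon as it completes (prefix code):
  1000→a | 1001→c | 111→d | 101→b | 110→e | 1000→a | 101→b
Decoded message: acdbeab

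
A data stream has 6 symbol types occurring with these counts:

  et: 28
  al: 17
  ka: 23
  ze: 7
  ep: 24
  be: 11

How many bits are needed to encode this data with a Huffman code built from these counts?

Merge the two smallest weights repeatedly:
combine ze(7), be(11) → 18
combine al(17), 18 → 35
combine ka(23), ep(24) → 47
combine et(28), 35 → 63
combine 47, 63 → 110
Total encoded bits = sum of merged weights = 18 + 35 + 47 + 63 + 110 = 273.

273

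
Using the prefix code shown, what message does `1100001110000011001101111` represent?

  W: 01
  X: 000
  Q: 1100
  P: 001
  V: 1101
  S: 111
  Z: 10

QPQXQVS

Read left to right; each codeword is recognised as soon as it completes (prefix code):
  1100→Q | 001→P | 1100→Q | 000→X | 1100→Q | 1101→V | 111→S
Decoded message: QPQXQVS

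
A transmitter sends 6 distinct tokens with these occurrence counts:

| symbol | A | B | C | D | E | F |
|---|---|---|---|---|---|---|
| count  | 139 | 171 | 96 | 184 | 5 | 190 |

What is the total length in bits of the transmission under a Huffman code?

1911

Merge the two smallest weights repeatedly:
E(5) + C(96) → 101
101 + A(139) → 240
B(171) + D(184) → 355
F(190) + 240 → 430
355 + 430 → 785
The encoded length is the sum of every internal node's weight: 101 + 240 + 355 + 430 + 785 = 1911 bits.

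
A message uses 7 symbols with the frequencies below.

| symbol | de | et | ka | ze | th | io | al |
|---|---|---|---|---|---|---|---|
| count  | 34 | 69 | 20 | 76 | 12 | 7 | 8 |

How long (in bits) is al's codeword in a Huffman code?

5

Repeatedly merge the two smallest:
combine io(7), al(8) → 15
combine th(12), 15 → 27
combine ka(20), 27 → 47
combine de(34), 47 → 81
combine et(69), ze(76) → 145
combine 81, 145 → 226
The subtree containing al is merged 5 times, so code length = 5.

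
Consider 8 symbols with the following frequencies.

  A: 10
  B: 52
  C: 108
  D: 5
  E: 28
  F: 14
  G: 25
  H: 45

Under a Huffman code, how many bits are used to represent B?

3

Repeatedly merge the two smallest:
D(5) + A(10) → 15
F(14) + 15 → 29
G(25) + E(28) → 53
29 + H(45) → 74
B(52) + 53 → 105
74 + 105 → 179
C(108) + 179 → 287
B's leaf is at depth 3, giving a 3-bit codeword.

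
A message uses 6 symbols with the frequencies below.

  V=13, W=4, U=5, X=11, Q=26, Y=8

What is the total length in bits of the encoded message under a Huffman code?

158

Greedily combine the two least-frequent nodes:
combine W(4), U(5) → 9
combine Y(8), 9 → 17
combine X(11), V(13) → 24
combine 17, 24 → 41
combine Q(26), 41 → 67
Total encoded bits = sum of merged weights = 9 + 17 + 24 + 41 + 67 = 158.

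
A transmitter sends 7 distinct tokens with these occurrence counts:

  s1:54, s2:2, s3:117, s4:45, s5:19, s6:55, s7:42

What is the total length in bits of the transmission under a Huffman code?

851

Merge the two smallest weights repeatedly:
s2(2) + s5(19) → 21
21 + s7(42) → 63
s4(45) + s1(54) → 99
s6(55) + 63 → 118
99 + s3(117) → 216
118 + 216 → 334
Each symbol's bit-cost is frequency × depth; summing gives 851 bits (equivalently 21 + 63 + 99 + 118 + 216 + 334).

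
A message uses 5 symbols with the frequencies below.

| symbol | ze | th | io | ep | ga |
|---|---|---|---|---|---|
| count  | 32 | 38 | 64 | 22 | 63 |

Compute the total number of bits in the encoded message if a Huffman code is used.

Merge the two smallest weights repeatedly:
merge ep(22) and ze(32): 54
merge th(38) and 54: 92
merge ga(63) and io(64): 127
merge 92 and 127: 219
The encoded length is the sum of every internal node's weight: 54 + 92 + 127 + 219 = 492 bits.

492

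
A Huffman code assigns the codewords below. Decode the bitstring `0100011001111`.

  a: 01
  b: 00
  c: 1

abacbcccc

Read left to right; each codeword is recognised as soon as it completes (prefix code):
  01→a | 00→b | 01→a | 1→c | 00→b | 1→c | 1→c | 1→c | 1→c
Decoded message: abacbcccc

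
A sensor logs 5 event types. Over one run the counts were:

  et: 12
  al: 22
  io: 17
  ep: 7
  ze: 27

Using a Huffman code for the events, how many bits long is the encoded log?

Build the Huffman tree bottom-up:
ep(7) + et(12) → 19
io(17) + 19 → 36
al(22) + ze(27) → 49
36 + 49 → 85
Each symbol's bit-cost is frequency × depth; summing gives 189 bits (equivalently 19 + 36 + 49 + 85).

189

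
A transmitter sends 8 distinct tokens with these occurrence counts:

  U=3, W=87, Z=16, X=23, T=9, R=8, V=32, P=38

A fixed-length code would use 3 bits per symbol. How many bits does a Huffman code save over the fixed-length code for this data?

Fixed-length: 3 bits × 216 symbols = 648 bits.
Huffman merges:
U(3) + R(8) → 11
T(9) + 11 → 20
Z(16) + 20 → 36
X(23) + V(32) → 55
36 + P(38) → 74
55 + 74 → 129
W(87) + 129 → 216
Huffman total = 11 + 20 + 36 + 55 + 74 + 129 + 216 = 541 bits.
Saving = 648 − 541 = 107 bits.

107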